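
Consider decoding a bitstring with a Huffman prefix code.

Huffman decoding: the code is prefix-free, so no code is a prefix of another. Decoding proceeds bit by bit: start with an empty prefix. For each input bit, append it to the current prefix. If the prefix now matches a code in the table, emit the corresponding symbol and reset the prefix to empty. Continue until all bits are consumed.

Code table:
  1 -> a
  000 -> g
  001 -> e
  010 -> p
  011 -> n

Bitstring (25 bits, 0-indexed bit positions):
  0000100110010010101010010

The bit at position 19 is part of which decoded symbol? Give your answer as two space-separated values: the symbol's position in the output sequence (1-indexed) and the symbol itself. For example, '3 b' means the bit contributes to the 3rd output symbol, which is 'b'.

Answer: 8 p

Derivation:
Bit 0: prefix='0' (no match yet)
Bit 1: prefix='00' (no match yet)
Bit 2: prefix='000' -> emit 'g', reset
Bit 3: prefix='0' (no match yet)
Bit 4: prefix='01' (no match yet)
Bit 5: prefix='010' -> emit 'p', reset
Bit 6: prefix='0' (no match yet)
Bit 7: prefix='01' (no match yet)
Bit 8: prefix='011' -> emit 'n', reset
Bit 9: prefix='0' (no match yet)
Bit 10: prefix='00' (no match yet)
Bit 11: prefix='001' -> emit 'e', reset
Bit 12: prefix='0' (no match yet)
Bit 13: prefix='00' (no match yet)
Bit 14: prefix='001' -> emit 'e', reset
Bit 15: prefix='0' (no match yet)
Bit 16: prefix='01' (no match yet)
Bit 17: prefix='010' -> emit 'p', reset
Bit 18: prefix='1' -> emit 'a', reset
Bit 19: prefix='0' (no match yet)
Bit 20: prefix='01' (no match yet)
Bit 21: prefix='010' -> emit 'p', reset
Bit 22: prefix='0' (no match yet)
Bit 23: prefix='01' (no match yet)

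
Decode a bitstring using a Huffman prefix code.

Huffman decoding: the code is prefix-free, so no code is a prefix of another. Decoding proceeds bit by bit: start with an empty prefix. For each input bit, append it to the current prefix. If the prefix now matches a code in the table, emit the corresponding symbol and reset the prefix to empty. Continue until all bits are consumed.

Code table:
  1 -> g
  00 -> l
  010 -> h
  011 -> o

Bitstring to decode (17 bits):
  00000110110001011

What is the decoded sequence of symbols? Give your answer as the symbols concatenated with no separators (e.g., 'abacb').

Bit 0: prefix='0' (no match yet)
Bit 1: prefix='00' -> emit 'l', reset
Bit 2: prefix='0' (no match yet)
Bit 3: prefix='00' -> emit 'l', reset
Bit 4: prefix='0' (no match yet)
Bit 5: prefix='01' (no match yet)
Bit 6: prefix='011' -> emit 'o', reset
Bit 7: prefix='0' (no match yet)
Bit 8: prefix='01' (no match yet)
Bit 9: prefix='011' -> emit 'o', reset
Bit 10: prefix='0' (no match yet)
Bit 11: prefix='00' -> emit 'l', reset
Bit 12: prefix='0' (no match yet)
Bit 13: prefix='01' (no match yet)
Bit 14: prefix='010' -> emit 'h', reset
Bit 15: prefix='1' -> emit 'g', reset
Bit 16: prefix='1' -> emit 'g', reset

Answer: lloolhgg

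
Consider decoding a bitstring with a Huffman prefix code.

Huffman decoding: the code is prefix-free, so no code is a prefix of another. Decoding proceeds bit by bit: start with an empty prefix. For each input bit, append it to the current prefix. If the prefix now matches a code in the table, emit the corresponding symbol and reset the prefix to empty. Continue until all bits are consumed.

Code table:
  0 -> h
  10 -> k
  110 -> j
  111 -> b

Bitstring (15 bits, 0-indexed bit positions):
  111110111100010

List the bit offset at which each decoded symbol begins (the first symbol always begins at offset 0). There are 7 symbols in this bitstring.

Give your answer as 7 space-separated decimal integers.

Answer: 0 3 6 9 11 12 13

Derivation:
Bit 0: prefix='1' (no match yet)
Bit 1: prefix='11' (no match yet)
Bit 2: prefix='111' -> emit 'b', reset
Bit 3: prefix='1' (no match yet)
Bit 4: prefix='11' (no match yet)
Bit 5: prefix='110' -> emit 'j', reset
Bit 6: prefix='1' (no match yet)
Bit 7: prefix='11' (no match yet)
Bit 8: prefix='111' -> emit 'b', reset
Bit 9: prefix='1' (no match yet)
Bit 10: prefix='10' -> emit 'k', reset
Bit 11: prefix='0' -> emit 'h', reset
Bit 12: prefix='0' -> emit 'h', reset
Bit 13: prefix='1' (no match yet)
Bit 14: prefix='10' -> emit 'k', reset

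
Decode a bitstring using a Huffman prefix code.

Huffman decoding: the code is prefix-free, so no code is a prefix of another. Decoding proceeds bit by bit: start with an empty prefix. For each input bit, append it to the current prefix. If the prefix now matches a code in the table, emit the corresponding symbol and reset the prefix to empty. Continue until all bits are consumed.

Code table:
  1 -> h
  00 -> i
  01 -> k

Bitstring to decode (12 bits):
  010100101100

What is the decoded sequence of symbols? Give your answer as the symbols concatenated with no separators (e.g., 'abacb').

Bit 0: prefix='0' (no match yet)
Bit 1: prefix='01' -> emit 'k', reset
Bit 2: prefix='0' (no match yet)
Bit 3: prefix='01' -> emit 'k', reset
Bit 4: prefix='0' (no match yet)
Bit 5: prefix='00' -> emit 'i', reset
Bit 6: prefix='1' -> emit 'h', reset
Bit 7: prefix='0' (no match yet)
Bit 8: prefix='01' -> emit 'k', reset
Bit 9: prefix='1' -> emit 'h', reset
Bit 10: prefix='0' (no match yet)
Bit 11: prefix='00' -> emit 'i', reset

Answer: kkihkhi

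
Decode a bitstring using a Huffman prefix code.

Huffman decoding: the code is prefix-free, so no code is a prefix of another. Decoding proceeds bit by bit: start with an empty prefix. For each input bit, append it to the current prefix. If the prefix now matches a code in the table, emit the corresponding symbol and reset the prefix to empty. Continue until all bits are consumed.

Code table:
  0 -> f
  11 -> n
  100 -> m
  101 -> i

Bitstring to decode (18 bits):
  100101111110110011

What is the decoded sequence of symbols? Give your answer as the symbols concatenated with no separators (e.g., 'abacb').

Bit 0: prefix='1' (no match yet)
Bit 1: prefix='10' (no match yet)
Bit 2: prefix='100' -> emit 'm', reset
Bit 3: prefix='1' (no match yet)
Bit 4: prefix='10' (no match yet)
Bit 5: prefix='101' -> emit 'i', reset
Bit 6: prefix='1' (no match yet)
Bit 7: prefix='11' -> emit 'n', reset
Bit 8: prefix='1' (no match yet)
Bit 9: prefix='11' -> emit 'n', reset
Bit 10: prefix='1' (no match yet)
Bit 11: prefix='10' (no match yet)
Bit 12: prefix='101' -> emit 'i', reset
Bit 13: prefix='1' (no match yet)
Bit 14: prefix='10' (no match yet)
Bit 15: prefix='100' -> emit 'm', reset
Bit 16: prefix='1' (no match yet)
Bit 17: prefix='11' -> emit 'n', reset

Answer: minnimn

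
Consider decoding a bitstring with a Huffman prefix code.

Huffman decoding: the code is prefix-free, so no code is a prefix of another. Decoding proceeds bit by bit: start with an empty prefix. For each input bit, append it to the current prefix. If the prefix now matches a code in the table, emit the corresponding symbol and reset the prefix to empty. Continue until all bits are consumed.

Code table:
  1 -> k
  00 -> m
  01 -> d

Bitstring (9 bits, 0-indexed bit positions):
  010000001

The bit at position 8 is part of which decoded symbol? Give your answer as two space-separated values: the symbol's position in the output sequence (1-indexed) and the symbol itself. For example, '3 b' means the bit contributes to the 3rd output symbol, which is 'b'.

Bit 0: prefix='0' (no match yet)
Bit 1: prefix='01' -> emit 'd', reset
Bit 2: prefix='0' (no match yet)
Bit 3: prefix='00' -> emit 'm', reset
Bit 4: prefix='0' (no match yet)
Bit 5: prefix='00' -> emit 'm', reset
Bit 6: prefix='0' (no match yet)
Bit 7: prefix='00' -> emit 'm', reset
Bit 8: prefix='1' -> emit 'k', reset

Answer: 5 k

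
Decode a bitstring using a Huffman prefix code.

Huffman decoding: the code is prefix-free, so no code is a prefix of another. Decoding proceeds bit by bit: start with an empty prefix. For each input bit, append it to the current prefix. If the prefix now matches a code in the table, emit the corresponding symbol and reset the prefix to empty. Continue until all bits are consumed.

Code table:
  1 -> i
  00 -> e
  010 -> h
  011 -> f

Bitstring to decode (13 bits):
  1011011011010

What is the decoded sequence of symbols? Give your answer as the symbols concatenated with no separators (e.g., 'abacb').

Answer: ifffh

Derivation:
Bit 0: prefix='1' -> emit 'i', reset
Bit 1: prefix='0' (no match yet)
Bit 2: prefix='01' (no match yet)
Bit 3: prefix='011' -> emit 'f', reset
Bit 4: prefix='0' (no match yet)
Bit 5: prefix='01' (no match yet)
Bit 6: prefix='011' -> emit 'f', reset
Bit 7: prefix='0' (no match yet)
Bit 8: prefix='01' (no match yet)
Bit 9: prefix='011' -> emit 'f', reset
Bit 10: prefix='0' (no match yet)
Bit 11: prefix='01' (no match yet)
Bit 12: prefix='010' -> emit 'h', reset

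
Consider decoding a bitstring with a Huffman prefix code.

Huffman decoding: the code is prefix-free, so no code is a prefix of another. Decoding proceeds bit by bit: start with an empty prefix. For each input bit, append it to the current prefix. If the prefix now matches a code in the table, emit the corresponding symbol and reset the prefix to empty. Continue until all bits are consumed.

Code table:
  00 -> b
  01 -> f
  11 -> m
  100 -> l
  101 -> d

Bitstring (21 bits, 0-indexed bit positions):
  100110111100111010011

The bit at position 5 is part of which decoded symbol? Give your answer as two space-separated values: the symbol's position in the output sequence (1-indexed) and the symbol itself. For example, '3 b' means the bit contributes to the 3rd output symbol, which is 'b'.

Answer: 3 f

Derivation:
Bit 0: prefix='1' (no match yet)
Bit 1: prefix='10' (no match yet)
Bit 2: prefix='100' -> emit 'l', reset
Bit 3: prefix='1' (no match yet)
Bit 4: prefix='11' -> emit 'm', reset
Bit 5: prefix='0' (no match yet)
Bit 6: prefix='01' -> emit 'f', reset
Bit 7: prefix='1' (no match yet)
Bit 8: prefix='11' -> emit 'm', reset
Bit 9: prefix='1' (no match yet)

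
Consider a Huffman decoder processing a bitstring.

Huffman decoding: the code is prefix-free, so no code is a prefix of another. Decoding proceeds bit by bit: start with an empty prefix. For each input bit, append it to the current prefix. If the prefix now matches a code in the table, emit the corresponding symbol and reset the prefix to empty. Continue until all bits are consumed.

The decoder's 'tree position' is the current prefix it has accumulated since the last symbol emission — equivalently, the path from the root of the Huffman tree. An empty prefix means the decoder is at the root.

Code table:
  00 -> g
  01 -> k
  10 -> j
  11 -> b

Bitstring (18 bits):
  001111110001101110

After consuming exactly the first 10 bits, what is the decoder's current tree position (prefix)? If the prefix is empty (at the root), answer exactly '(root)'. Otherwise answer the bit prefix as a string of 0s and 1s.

Bit 0: prefix='0' (no match yet)
Bit 1: prefix='00' -> emit 'g', reset
Bit 2: prefix='1' (no match yet)
Bit 3: prefix='11' -> emit 'b', reset
Bit 4: prefix='1' (no match yet)
Bit 5: prefix='11' -> emit 'b', reset
Bit 6: prefix='1' (no match yet)
Bit 7: prefix='11' -> emit 'b', reset
Bit 8: prefix='0' (no match yet)
Bit 9: prefix='00' -> emit 'g', reset

Answer: (root)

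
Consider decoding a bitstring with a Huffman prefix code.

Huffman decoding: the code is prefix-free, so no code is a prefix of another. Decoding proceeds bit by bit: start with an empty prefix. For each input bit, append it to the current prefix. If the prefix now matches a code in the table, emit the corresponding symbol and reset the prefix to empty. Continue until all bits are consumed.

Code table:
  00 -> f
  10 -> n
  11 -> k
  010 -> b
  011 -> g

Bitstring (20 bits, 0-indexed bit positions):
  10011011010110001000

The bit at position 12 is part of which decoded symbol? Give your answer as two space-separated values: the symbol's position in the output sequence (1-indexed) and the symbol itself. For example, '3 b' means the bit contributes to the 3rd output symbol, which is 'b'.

Answer: 5 k

Derivation:
Bit 0: prefix='1' (no match yet)
Bit 1: prefix='10' -> emit 'n', reset
Bit 2: prefix='0' (no match yet)
Bit 3: prefix='01' (no match yet)
Bit 4: prefix='011' -> emit 'g', reset
Bit 5: prefix='0' (no match yet)
Bit 6: prefix='01' (no match yet)
Bit 7: prefix='011' -> emit 'g', reset
Bit 8: prefix='0' (no match yet)
Bit 9: prefix='01' (no match yet)
Bit 10: prefix='010' -> emit 'b', reset
Bit 11: prefix='1' (no match yet)
Bit 12: prefix='11' -> emit 'k', reset
Bit 13: prefix='0' (no match yet)
Bit 14: prefix='00' -> emit 'f', reset
Bit 15: prefix='0' (no match yet)
Bit 16: prefix='01' (no match yet)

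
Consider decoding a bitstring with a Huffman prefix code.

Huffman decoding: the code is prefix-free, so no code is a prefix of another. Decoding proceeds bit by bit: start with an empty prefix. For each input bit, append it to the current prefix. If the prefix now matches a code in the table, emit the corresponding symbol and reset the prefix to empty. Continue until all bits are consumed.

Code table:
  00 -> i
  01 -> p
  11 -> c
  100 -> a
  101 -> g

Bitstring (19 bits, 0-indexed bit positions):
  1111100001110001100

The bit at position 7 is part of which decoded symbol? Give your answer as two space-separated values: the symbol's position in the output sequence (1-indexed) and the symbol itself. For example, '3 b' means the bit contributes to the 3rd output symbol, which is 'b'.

Bit 0: prefix='1' (no match yet)
Bit 1: prefix='11' -> emit 'c', reset
Bit 2: prefix='1' (no match yet)
Bit 3: prefix='11' -> emit 'c', reset
Bit 4: prefix='1' (no match yet)
Bit 5: prefix='10' (no match yet)
Bit 6: prefix='100' -> emit 'a', reset
Bit 7: prefix='0' (no match yet)
Bit 8: prefix='00' -> emit 'i', reset
Bit 9: prefix='1' (no match yet)
Bit 10: prefix='11' -> emit 'c', reset
Bit 11: prefix='1' (no match yet)

Answer: 4 i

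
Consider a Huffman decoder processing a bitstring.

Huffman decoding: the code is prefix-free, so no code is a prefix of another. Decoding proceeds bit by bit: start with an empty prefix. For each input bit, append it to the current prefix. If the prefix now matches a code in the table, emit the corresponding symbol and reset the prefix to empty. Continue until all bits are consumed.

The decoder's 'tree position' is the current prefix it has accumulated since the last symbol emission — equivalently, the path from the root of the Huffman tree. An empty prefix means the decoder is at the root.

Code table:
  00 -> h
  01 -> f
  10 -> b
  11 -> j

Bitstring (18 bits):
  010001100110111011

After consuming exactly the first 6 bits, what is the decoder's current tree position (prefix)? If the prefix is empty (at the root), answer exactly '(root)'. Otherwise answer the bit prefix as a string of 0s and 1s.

Answer: (root)

Derivation:
Bit 0: prefix='0' (no match yet)
Bit 1: prefix='01' -> emit 'f', reset
Bit 2: prefix='0' (no match yet)
Bit 3: prefix='00' -> emit 'h', reset
Bit 4: prefix='0' (no match yet)
Bit 5: prefix='01' -> emit 'f', reset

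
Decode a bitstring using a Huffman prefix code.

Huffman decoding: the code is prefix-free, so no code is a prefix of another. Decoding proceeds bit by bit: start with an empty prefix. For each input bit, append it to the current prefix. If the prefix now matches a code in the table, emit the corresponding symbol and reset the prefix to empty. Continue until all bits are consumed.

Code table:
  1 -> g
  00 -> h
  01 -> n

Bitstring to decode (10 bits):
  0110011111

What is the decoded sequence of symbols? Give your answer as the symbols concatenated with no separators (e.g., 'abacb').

Bit 0: prefix='0' (no match yet)
Bit 1: prefix='01' -> emit 'n', reset
Bit 2: prefix='1' -> emit 'g', reset
Bit 3: prefix='0' (no match yet)
Bit 4: prefix='00' -> emit 'h', reset
Bit 5: prefix='1' -> emit 'g', reset
Bit 6: prefix='1' -> emit 'g', reset
Bit 7: prefix='1' -> emit 'g', reset
Bit 8: prefix='1' -> emit 'g', reset
Bit 9: prefix='1' -> emit 'g', reset

Answer: nghggggg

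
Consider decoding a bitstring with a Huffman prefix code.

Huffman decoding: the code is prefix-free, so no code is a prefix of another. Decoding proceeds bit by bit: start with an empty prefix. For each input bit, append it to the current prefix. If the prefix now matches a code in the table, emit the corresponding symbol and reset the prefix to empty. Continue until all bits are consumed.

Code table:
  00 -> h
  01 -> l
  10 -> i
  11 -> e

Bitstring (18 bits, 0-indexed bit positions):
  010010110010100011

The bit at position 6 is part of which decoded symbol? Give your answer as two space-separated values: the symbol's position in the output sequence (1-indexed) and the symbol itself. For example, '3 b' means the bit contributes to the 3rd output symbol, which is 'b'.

Bit 0: prefix='0' (no match yet)
Bit 1: prefix='01' -> emit 'l', reset
Bit 2: prefix='0' (no match yet)
Bit 3: prefix='00' -> emit 'h', reset
Bit 4: prefix='1' (no match yet)
Bit 5: prefix='10' -> emit 'i', reset
Bit 6: prefix='1' (no match yet)
Bit 7: prefix='11' -> emit 'e', reset
Bit 8: prefix='0' (no match yet)
Bit 9: prefix='00' -> emit 'h', reset
Bit 10: prefix='1' (no match yet)

Answer: 4 e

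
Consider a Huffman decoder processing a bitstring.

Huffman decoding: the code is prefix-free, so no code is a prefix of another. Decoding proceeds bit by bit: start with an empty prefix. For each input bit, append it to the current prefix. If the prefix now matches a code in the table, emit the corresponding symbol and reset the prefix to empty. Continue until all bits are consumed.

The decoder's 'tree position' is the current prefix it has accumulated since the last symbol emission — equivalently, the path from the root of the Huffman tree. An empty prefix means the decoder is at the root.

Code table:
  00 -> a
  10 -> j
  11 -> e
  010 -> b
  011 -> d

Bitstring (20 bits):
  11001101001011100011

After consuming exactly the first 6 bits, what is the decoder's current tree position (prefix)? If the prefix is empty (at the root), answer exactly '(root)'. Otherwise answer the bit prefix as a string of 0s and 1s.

Answer: (root)

Derivation:
Bit 0: prefix='1' (no match yet)
Bit 1: prefix='11' -> emit 'e', reset
Bit 2: prefix='0' (no match yet)
Bit 3: prefix='00' -> emit 'a', reset
Bit 4: prefix='1' (no match yet)
Bit 5: prefix='11' -> emit 'e', reset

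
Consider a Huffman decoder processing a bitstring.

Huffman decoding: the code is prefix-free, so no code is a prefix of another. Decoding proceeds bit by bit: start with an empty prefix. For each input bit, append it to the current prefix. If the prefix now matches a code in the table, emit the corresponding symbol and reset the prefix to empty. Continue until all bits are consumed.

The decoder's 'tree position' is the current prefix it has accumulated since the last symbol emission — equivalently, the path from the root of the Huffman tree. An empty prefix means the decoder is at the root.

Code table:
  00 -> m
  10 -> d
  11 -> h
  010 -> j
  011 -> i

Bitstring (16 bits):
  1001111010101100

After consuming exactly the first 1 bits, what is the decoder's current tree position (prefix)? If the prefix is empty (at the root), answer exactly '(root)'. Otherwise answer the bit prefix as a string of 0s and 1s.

Bit 0: prefix='1' (no match yet)

Answer: 1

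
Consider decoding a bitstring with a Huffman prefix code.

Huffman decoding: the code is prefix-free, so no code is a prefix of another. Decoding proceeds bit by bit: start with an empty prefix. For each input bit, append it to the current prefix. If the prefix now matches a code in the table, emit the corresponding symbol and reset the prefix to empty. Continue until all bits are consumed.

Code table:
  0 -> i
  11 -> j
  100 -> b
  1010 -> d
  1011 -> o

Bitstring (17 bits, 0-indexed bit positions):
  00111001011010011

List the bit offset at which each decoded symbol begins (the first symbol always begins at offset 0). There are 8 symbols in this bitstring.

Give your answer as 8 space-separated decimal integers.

Answer: 0 1 2 4 7 11 12 15

Derivation:
Bit 0: prefix='0' -> emit 'i', reset
Bit 1: prefix='0' -> emit 'i', reset
Bit 2: prefix='1' (no match yet)
Bit 3: prefix='11' -> emit 'j', reset
Bit 4: prefix='1' (no match yet)
Bit 5: prefix='10' (no match yet)
Bit 6: prefix='100' -> emit 'b', reset
Bit 7: prefix='1' (no match yet)
Bit 8: prefix='10' (no match yet)
Bit 9: prefix='101' (no match yet)
Bit 10: prefix='1011' -> emit 'o', reset
Bit 11: prefix='0' -> emit 'i', reset
Bit 12: prefix='1' (no match yet)
Bit 13: prefix='10' (no match yet)
Bit 14: prefix='100' -> emit 'b', reset
Bit 15: prefix='1' (no match yet)
Bit 16: prefix='11' -> emit 'j', reset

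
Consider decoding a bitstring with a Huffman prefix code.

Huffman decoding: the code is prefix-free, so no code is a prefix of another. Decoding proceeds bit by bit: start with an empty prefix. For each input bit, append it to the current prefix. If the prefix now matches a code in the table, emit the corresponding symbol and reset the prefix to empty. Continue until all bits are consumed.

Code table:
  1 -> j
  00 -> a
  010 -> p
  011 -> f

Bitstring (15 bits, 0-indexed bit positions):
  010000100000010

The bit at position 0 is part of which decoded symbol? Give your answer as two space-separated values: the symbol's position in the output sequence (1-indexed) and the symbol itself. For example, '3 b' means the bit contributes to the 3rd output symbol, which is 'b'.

Answer: 1 p

Derivation:
Bit 0: prefix='0' (no match yet)
Bit 1: prefix='01' (no match yet)
Bit 2: prefix='010' -> emit 'p', reset
Bit 3: prefix='0' (no match yet)
Bit 4: prefix='00' -> emit 'a', reset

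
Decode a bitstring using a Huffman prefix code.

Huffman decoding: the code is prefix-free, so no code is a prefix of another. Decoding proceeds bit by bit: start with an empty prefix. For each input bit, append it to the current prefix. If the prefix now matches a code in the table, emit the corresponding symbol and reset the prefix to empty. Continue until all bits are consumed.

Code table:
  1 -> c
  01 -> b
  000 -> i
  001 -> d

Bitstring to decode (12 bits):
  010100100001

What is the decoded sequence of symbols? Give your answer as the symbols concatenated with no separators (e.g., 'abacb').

Bit 0: prefix='0' (no match yet)
Bit 1: prefix='01' -> emit 'b', reset
Bit 2: prefix='0' (no match yet)
Bit 3: prefix='01' -> emit 'b', reset
Bit 4: prefix='0' (no match yet)
Bit 5: prefix='00' (no match yet)
Bit 6: prefix='001' -> emit 'd', reset
Bit 7: prefix='0' (no match yet)
Bit 8: prefix='00' (no match yet)
Bit 9: prefix='000' -> emit 'i', reset
Bit 10: prefix='0' (no match yet)
Bit 11: prefix='01' -> emit 'b', reset

Answer: bbdib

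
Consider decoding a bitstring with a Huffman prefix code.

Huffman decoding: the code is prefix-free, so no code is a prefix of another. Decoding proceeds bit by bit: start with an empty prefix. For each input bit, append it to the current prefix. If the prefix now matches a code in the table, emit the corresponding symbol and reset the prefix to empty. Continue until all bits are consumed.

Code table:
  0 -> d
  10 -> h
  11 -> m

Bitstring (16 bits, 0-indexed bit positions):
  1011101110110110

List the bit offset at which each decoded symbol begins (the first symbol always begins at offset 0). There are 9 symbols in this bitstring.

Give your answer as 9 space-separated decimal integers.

Bit 0: prefix='1' (no match yet)
Bit 1: prefix='10' -> emit 'h', reset
Bit 2: prefix='1' (no match yet)
Bit 3: prefix='11' -> emit 'm', reset
Bit 4: prefix='1' (no match yet)
Bit 5: prefix='10' -> emit 'h', reset
Bit 6: prefix='1' (no match yet)
Bit 7: prefix='11' -> emit 'm', reset
Bit 8: prefix='1' (no match yet)
Bit 9: prefix='10' -> emit 'h', reset
Bit 10: prefix='1' (no match yet)
Bit 11: prefix='11' -> emit 'm', reset
Bit 12: prefix='0' -> emit 'd', reset
Bit 13: prefix='1' (no match yet)
Bit 14: prefix='11' -> emit 'm', reset
Bit 15: prefix='0' -> emit 'd', reset

Answer: 0 2 4 6 8 10 12 13 15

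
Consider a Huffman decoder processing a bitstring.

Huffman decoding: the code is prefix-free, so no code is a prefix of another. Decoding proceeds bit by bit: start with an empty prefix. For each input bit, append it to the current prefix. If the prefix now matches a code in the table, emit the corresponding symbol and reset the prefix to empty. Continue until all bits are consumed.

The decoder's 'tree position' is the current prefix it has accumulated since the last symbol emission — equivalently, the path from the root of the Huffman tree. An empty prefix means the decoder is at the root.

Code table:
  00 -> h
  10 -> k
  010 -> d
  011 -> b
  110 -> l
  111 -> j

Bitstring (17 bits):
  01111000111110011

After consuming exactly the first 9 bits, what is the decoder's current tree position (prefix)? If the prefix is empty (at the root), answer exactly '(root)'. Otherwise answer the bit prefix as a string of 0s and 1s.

Bit 0: prefix='0' (no match yet)
Bit 1: prefix='01' (no match yet)
Bit 2: prefix='011' -> emit 'b', reset
Bit 3: prefix='1' (no match yet)
Bit 4: prefix='11' (no match yet)
Bit 5: prefix='110' -> emit 'l', reset
Bit 6: prefix='0' (no match yet)
Bit 7: prefix='00' -> emit 'h', reset
Bit 8: prefix='1' (no match yet)

Answer: 1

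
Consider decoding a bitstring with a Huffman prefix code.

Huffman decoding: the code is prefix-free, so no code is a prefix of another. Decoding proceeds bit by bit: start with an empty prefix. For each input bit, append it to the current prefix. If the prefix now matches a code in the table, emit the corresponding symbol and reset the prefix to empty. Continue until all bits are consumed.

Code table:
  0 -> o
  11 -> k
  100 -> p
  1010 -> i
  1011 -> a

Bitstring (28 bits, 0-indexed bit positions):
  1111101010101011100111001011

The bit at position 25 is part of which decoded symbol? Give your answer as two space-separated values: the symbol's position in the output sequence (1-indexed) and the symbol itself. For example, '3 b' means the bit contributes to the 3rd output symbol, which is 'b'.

Answer: 9 a

Derivation:
Bit 0: prefix='1' (no match yet)
Bit 1: prefix='11' -> emit 'k', reset
Bit 2: prefix='1' (no match yet)
Bit 3: prefix='11' -> emit 'k', reset
Bit 4: prefix='1' (no match yet)
Bit 5: prefix='10' (no match yet)
Bit 6: prefix='101' (no match yet)
Bit 7: prefix='1010' -> emit 'i', reset
Bit 8: prefix='1' (no match yet)
Bit 9: prefix='10' (no match yet)
Bit 10: prefix='101' (no match yet)
Bit 11: prefix='1010' -> emit 'i', reset
Bit 12: prefix='1' (no match yet)
Bit 13: prefix='10' (no match yet)
Bit 14: prefix='101' (no match yet)
Bit 15: prefix='1011' -> emit 'a', reset
Bit 16: prefix='1' (no match yet)
Bit 17: prefix='10' (no match yet)
Bit 18: prefix='100' -> emit 'p', reset
Bit 19: prefix='1' (no match yet)
Bit 20: prefix='11' -> emit 'k', reset
Bit 21: prefix='1' (no match yet)
Bit 22: prefix='10' (no match yet)
Bit 23: prefix='100' -> emit 'p', reset
Bit 24: prefix='1' (no match yet)
Bit 25: prefix='10' (no match yet)
Bit 26: prefix='101' (no match yet)
Bit 27: prefix='1011' -> emit 'a', reset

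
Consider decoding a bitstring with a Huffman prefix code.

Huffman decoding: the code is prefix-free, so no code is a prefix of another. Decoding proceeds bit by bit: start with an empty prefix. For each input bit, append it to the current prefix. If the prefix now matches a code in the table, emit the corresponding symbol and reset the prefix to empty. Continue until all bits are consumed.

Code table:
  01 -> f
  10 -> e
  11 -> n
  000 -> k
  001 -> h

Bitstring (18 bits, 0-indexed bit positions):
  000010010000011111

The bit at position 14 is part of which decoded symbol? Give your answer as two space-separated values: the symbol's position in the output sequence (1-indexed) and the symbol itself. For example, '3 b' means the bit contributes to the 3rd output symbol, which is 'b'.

Answer: 6 n

Derivation:
Bit 0: prefix='0' (no match yet)
Bit 1: prefix='00' (no match yet)
Bit 2: prefix='000' -> emit 'k', reset
Bit 3: prefix='0' (no match yet)
Bit 4: prefix='01' -> emit 'f', reset
Bit 5: prefix='0' (no match yet)
Bit 6: prefix='00' (no match yet)
Bit 7: prefix='001' -> emit 'h', reset
Bit 8: prefix='0' (no match yet)
Bit 9: prefix='00' (no match yet)
Bit 10: prefix='000' -> emit 'k', reset
Bit 11: prefix='0' (no match yet)
Bit 12: prefix='00' (no match yet)
Bit 13: prefix='001' -> emit 'h', reset
Bit 14: prefix='1' (no match yet)
Bit 15: prefix='11' -> emit 'n', reset
Bit 16: prefix='1' (no match yet)
Bit 17: prefix='11' -> emit 'n', reset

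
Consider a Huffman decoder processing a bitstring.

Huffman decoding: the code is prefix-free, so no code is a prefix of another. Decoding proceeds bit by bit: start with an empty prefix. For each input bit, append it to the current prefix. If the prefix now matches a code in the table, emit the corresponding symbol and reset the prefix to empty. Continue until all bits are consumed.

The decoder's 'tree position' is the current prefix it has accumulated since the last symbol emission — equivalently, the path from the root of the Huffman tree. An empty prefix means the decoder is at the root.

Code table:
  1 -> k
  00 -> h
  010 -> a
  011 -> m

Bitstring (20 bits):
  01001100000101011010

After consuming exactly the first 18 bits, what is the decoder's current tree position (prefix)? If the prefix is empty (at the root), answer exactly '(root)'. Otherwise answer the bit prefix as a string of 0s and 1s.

Answer: 0

Derivation:
Bit 0: prefix='0' (no match yet)
Bit 1: prefix='01' (no match yet)
Bit 2: prefix='010' -> emit 'a', reset
Bit 3: prefix='0' (no match yet)
Bit 4: prefix='01' (no match yet)
Bit 5: prefix='011' -> emit 'm', reset
Bit 6: prefix='0' (no match yet)
Bit 7: prefix='00' -> emit 'h', reset
Bit 8: prefix='0' (no match yet)
Bit 9: prefix='00' -> emit 'h', reset
Bit 10: prefix='0' (no match yet)
Bit 11: prefix='01' (no match yet)
Bit 12: prefix='010' -> emit 'a', reset
Bit 13: prefix='1' -> emit 'k', reset
Bit 14: prefix='0' (no match yet)
Bit 15: prefix='01' (no match yet)
Bit 16: prefix='011' -> emit 'm', reset
Bit 17: prefix='0' (no match yet)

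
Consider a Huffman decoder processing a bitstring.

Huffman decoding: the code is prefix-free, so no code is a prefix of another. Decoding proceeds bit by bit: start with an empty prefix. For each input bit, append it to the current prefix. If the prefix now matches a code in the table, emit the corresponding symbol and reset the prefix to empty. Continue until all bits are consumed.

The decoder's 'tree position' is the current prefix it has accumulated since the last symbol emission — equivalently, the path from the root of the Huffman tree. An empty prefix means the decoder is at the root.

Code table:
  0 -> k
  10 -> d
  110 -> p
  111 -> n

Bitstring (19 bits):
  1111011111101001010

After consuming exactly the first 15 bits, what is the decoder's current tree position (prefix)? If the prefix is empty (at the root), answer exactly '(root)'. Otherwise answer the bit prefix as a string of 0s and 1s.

Bit 0: prefix='1' (no match yet)
Bit 1: prefix='11' (no match yet)
Bit 2: prefix='111' -> emit 'n', reset
Bit 3: prefix='1' (no match yet)
Bit 4: prefix='10' -> emit 'd', reset
Bit 5: prefix='1' (no match yet)
Bit 6: prefix='11' (no match yet)
Bit 7: prefix='111' -> emit 'n', reset
Bit 8: prefix='1' (no match yet)
Bit 9: prefix='11' (no match yet)
Bit 10: prefix='111' -> emit 'n', reset
Bit 11: prefix='0' -> emit 'k', reset
Bit 12: prefix='1' (no match yet)
Bit 13: prefix='10' -> emit 'd', reset
Bit 14: prefix='0' -> emit 'k', reset

Answer: (root)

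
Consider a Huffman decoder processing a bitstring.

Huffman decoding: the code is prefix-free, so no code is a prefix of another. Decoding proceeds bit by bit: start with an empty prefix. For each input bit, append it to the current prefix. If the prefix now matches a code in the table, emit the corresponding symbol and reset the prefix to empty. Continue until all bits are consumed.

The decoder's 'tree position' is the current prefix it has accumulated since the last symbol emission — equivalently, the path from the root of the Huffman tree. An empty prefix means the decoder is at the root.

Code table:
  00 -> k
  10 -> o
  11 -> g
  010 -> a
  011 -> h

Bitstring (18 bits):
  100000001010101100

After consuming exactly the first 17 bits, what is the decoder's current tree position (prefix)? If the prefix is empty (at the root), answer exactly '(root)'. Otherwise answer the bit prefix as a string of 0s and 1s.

Answer: 0

Derivation:
Bit 0: prefix='1' (no match yet)
Bit 1: prefix='10' -> emit 'o', reset
Bit 2: prefix='0' (no match yet)
Bit 3: prefix='00' -> emit 'k', reset
Bit 4: prefix='0' (no match yet)
Bit 5: prefix='00' -> emit 'k', reset
Bit 6: prefix='0' (no match yet)
Bit 7: prefix='00' -> emit 'k', reset
Bit 8: prefix='1' (no match yet)
Bit 9: prefix='10' -> emit 'o', reset
Bit 10: prefix='1' (no match yet)
Bit 11: prefix='10' -> emit 'o', reset
Bit 12: prefix='1' (no match yet)
Bit 13: prefix='10' -> emit 'o', reset
Bit 14: prefix='1' (no match yet)
Bit 15: prefix='11' -> emit 'g', reset
Bit 16: prefix='0' (no match yet)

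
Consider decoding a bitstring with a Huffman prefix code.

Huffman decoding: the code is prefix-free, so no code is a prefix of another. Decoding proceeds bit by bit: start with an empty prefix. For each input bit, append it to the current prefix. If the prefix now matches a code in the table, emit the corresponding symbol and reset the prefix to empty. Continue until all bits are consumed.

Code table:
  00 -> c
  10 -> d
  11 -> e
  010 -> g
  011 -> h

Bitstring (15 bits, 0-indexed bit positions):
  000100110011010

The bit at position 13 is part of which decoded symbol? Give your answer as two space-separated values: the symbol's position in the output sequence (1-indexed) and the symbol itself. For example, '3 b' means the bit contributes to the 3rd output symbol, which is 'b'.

Answer: 6 g

Derivation:
Bit 0: prefix='0' (no match yet)
Bit 1: prefix='00' -> emit 'c', reset
Bit 2: prefix='0' (no match yet)
Bit 3: prefix='01' (no match yet)
Bit 4: prefix='010' -> emit 'g', reset
Bit 5: prefix='0' (no match yet)
Bit 6: prefix='01' (no match yet)
Bit 7: prefix='011' -> emit 'h', reset
Bit 8: prefix='0' (no match yet)
Bit 9: prefix='00' -> emit 'c', reset
Bit 10: prefix='1' (no match yet)
Bit 11: prefix='11' -> emit 'e', reset
Bit 12: prefix='0' (no match yet)
Bit 13: prefix='01' (no match yet)
Bit 14: prefix='010' -> emit 'g', reset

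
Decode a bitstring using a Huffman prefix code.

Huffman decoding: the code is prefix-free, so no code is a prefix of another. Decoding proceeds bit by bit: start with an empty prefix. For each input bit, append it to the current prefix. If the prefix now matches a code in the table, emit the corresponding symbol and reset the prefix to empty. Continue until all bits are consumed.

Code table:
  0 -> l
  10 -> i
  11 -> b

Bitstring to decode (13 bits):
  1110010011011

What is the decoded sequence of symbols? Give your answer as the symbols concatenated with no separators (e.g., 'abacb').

Answer: bililblb

Derivation:
Bit 0: prefix='1' (no match yet)
Bit 1: prefix='11' -> emit 'b', reset
Bit 2: prefix='1' (no match yet)
Bit 3: prefix='10' -> emit 'i', reset
Bit 4: prefix='0' -> emit 'l', reset
Bit 5: prefix='1' (no match yet)
Bit 6: prefix='10' -> emit 'i', reset
Bit 7: prefix='0' -> emit 'l', reset
Bit 8: prefix='1' (no match yet)
Bit 9: prefix='11' -> emit 'b', reset
Bit 10: prefix='0' -> emit 'l', reset
Bit 11: prefix='1' (no match yet)
Bit 12: prefix='11' -> emit 'b', reset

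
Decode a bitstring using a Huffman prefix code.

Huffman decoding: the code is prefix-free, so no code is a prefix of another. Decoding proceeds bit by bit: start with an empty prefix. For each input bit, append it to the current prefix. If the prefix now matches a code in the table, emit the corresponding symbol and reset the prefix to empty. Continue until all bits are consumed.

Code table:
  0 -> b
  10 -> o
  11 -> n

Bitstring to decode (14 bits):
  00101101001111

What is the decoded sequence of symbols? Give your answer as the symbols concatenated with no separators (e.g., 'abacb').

Answer: bbonbobnn

Derivation:
Bit 0: prefix='0' -> emit 'b', reset
Bit 1: prefix='0' -> emit 'b', reset
Bit 2: prefix='1' (no match yet)
Bit 3: prefix='10' -> emit 'o', reset
Bit 4: prefix='1' (no match yet)
Bit 5: prefix='11' -> emit 'n', reset
Bit 6: prefix='0' -> emit 'b', reset
Bit 7: prefix='1' (no match yet)
Bit 8: prefix='10' -> emit 'o', reset
Bit 9: prefix='0' -> emit 'b', reset
Bit 10: prefix='1' (no match yet)
Bit 11: prefix='11' -> emit 'n', reset
Bit 12: prefix='1' (no match yet)
Bit 13: prefix='11' -> emit 'n', reset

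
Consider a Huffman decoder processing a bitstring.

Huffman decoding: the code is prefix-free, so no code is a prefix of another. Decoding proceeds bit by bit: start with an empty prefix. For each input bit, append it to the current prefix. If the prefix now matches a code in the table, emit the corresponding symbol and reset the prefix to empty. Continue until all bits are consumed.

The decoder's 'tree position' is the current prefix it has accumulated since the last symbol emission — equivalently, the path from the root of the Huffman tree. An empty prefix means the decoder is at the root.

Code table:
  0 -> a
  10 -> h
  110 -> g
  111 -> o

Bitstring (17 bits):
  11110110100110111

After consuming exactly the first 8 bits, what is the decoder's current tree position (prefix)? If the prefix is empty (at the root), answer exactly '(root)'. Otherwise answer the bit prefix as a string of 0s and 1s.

Bit 0: prefix='1' (no match yet)
Bit 1: prefix='11' (no match yet)
Bit 2: prefix='111' -> emit 'o', reset
Bit 3: prefix='1' (no match yet)
Bit 4: prefix='10' -> emit 'h', reset
Bit 5: prefix='1' (no match yet)
Bit 6: prefix='11' (no match yet)
Bit 7: prefix='110' -> emit 'g', reset

Answer: (root)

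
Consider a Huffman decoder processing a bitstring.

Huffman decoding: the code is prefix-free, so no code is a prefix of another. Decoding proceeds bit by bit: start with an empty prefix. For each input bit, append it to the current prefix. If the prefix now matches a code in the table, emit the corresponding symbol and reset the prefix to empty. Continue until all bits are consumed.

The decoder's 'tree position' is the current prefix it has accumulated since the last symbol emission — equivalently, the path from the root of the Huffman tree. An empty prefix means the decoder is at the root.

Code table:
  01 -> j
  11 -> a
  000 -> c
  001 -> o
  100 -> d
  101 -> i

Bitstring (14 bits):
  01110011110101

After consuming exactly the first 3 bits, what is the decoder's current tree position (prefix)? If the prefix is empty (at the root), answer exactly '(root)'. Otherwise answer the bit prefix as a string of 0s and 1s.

Answer: 1

Derivation:
Bit 0: prefix='0' (no match yet)
Bit 1: prefix='01' -> emit 'j', reset
Bit 2: prefix='1' (no match yet)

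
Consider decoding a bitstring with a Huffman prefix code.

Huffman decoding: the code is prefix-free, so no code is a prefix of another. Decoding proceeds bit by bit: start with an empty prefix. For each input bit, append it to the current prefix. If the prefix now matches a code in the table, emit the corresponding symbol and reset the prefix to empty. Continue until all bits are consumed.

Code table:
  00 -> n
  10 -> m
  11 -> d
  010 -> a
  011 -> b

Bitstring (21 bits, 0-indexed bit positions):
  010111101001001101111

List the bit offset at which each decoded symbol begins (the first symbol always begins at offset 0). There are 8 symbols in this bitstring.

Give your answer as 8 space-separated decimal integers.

Bit 0: prefix='0' (no match yet)
Bit 1: prefix='01' (no match yet)
Bit 2: prefix='010' -> emit 'a', reset
Bit 3: prefix='1' (no match yet)
Bit 4: prefix='11' -> emit 'd', reset
Bit 5: prefix='1' (no match yet)
Bit 6: prefix='11' -> emit 'd', reset
Bit 7: prefix='0' (no match yet)
Bit 8: prefix='01' (no match yet)
Bit 9: prefix='010' -> emit 'a', reset
Bit 10: prefix='0' (no match yet)
Bit 11: prefix='01' (no match yet)
Bit 12: prefix='010' -> emit 'a', reset
Bit 13: prefix='0' (no match yet)
Bit 14: prefix='01' (no match yet)
Bit 15: prefix='011' -> emit 'b', reset
Bit 16: prefix='0' (no match yet)
Bit 17: prefix='01' (no match yet)
Bit 18: prefix='011' -> emit 'b', reset
Bit 19: prefix='1' (no match yet)
Bit 20: prefix='11' -> emit 'd', reset

Answer: 0 3 5 7 10 13 16 19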